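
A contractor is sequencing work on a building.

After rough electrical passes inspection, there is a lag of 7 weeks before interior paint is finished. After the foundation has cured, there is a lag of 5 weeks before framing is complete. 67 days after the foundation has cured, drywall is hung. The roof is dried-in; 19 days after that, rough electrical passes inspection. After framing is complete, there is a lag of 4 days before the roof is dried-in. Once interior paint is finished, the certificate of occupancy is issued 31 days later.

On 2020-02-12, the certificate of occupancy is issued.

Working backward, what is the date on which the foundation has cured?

The certificate of occupancy is issued: Feb 12, 2020.
Interior paint is finished: Feb 12, 2020 − 31 days = Jan 12, 2020.
Rough electrical passes inspection: Jan 12, 2020 − 7 weeks = Nov 24, 2019.
The roof is dried-in: Nov 24, 2019 − 19 days = Nov 5, 2019.
Framing is complete: Nov 5, 2019 − 4 days = Nov 1, 2019.
The foundation has cured: Nov 1, 2019 − 5 weeks = Sep 27, 2019.

2019-09-27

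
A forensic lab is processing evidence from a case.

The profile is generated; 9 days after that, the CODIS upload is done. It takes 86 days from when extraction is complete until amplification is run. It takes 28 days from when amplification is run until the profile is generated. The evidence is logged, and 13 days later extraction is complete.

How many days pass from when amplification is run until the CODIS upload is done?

Causal path: amplification is run → the profile is generated → the CODIS upload is done.
Total delay along the path: 28 + 9 = 37 days.

37 days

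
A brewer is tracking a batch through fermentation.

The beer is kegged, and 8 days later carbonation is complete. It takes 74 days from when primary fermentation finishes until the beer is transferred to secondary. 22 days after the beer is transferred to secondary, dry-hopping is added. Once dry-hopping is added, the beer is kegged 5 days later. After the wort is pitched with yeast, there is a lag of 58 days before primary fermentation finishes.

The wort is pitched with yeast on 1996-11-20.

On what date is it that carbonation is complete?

1997-05-06

The wort is pitched with yeast: Nov 20, 1996.
Primary fermentation finishes: Nov 20, 1996 + 58 days = Jan 17, 1997.
The beer is transferred to secondary: Jan 17, 1997 + 74 days = Apr 1, 1997.
Dry-hopping is added: Apr 1, 1997 + 22 days = Apr 23, 1997.
The beer is kegged: Apr 23, 1997 + 5 days = Apr 28, 1997.
Carbonation is complete: Apr 28, 1997 + 8 days = May 6, 1997.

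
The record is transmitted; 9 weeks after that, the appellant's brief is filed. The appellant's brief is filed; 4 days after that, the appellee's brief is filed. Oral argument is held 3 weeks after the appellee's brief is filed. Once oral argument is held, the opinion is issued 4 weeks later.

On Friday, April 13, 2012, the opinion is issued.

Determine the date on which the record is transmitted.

The opinion is issued: Apr 13, 2012.
Oral argument is held: Apr 13, 2012 − 4 weeks = Mar 16, 2012.
The appellee's brief is filed: Mar 16, 2012 − 3 weeks = Feb 24, 2012.
The appellant's brief is filed: Feb 24, 2012 − 4 days = Feb 20, 2012.
The record is transmitted: Feb 20, 2012 − 9 weeks = Dec 19, 2011.

Monday, December 19, 2011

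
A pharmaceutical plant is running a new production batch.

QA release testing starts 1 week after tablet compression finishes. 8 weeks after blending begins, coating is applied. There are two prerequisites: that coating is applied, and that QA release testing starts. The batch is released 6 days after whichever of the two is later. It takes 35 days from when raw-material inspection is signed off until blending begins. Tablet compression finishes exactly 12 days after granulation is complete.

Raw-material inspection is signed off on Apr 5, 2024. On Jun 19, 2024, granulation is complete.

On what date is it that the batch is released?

Raw-material inspection is signed off: Apr 5, 2024.
Blending begins: Apr 5, 2024 + 35 days = May 10, 2024.
Coating is applied: May 10, 2024 + 8 weeks = Jul 5, 2024.
Granulation is complete: Jun 19, 2024.
Tablet compression finishes: Jun 19, 2024 + 12 days = Jul 1, 2024.
QA release testing starts: Jul 1, 2024 + 1 week = Jul 8, 2024.
Both prerequisites met — coating is applied (Jul 5, 2024), QA release testing starts (Jul 8, 2024); the later is Jul 8, 2024.
The batch is released: Jul 8, 2024 + 6 days = Jul 14, 2024.

Jul 14, 2024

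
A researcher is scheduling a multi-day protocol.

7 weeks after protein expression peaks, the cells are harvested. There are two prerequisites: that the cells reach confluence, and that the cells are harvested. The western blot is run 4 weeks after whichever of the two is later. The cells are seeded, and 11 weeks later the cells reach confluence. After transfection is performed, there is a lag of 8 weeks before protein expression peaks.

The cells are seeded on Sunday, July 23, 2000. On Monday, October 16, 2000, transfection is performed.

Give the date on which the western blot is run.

Monday, February 26, 2001

The cells are seeded: Jul 23, 2000.
The cells reach confluence: Jul 23, 2000 + 11 weeks = Oct 8, 2000.
Transfection is performed: Oct 16, 2000.
Protein expression peaks: Oct 16, 2000 + 8 weeks = Dec 11, 2000.
The cells are harvested: Dec 11, 2000 + 7 weeks = Jan 29, 2001.
Both prerequisites met — the cells reach confluence (Oct 8, 2000), the cells are harvested (Jan 29, 2001); the later is Jan 29, 2001.
The western blot is run: Jan 29, 2001 + 4 weeks = Feb 26, 2001.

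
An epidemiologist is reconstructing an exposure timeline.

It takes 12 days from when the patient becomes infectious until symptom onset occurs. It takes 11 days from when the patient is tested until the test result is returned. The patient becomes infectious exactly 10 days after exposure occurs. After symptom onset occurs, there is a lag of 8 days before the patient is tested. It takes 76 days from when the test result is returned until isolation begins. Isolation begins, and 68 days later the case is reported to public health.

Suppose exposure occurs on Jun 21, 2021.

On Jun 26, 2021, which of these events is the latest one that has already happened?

Exposure occurs: Jun 21, 2021.
The patient becomes infectious: Jun 21, 2021 + 10 days = Jul 1, 2021.
Symptom onset occurs: Jul 1, 2021 + 12 days = Jul 13, 2021.
The patient is tested: Jul 13, 2021 + 8 days = Jul 21, 2021.
The test result is returned: Jul 21, 2021 + 11 days = Aug 1, 2021.
Isolation begins: Aug 1, 2021 + 76 days = Oct 16, 2021.
The case is reported to public health: Oct 16, 2021 + 68 days = Dec 23, 2021.
Jun 26, 2021 falls between when exposure occurs (Jun 21, 2021) and when the patient becomes infectious (Jul 1, 2021).

Exposure occurs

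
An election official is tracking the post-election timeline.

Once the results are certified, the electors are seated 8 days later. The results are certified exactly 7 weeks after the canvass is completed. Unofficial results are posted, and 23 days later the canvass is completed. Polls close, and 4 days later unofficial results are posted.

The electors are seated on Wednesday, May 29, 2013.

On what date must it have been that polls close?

Wednesday, March 6, 2013

The electors are seated: May 29, 2013.
The results are certified: May 29, 2013 − 8 days = May 21, 2013.
The canvass is completed: May 21, 2013 − 7 weeks = Apr 2, 2013.
Unofficial results are posted: Apr 2, 2013 − 23 days = Mar 10, 2013.
Polls close: Mar 10, 2013 − 4 days = Mar 6, 2013.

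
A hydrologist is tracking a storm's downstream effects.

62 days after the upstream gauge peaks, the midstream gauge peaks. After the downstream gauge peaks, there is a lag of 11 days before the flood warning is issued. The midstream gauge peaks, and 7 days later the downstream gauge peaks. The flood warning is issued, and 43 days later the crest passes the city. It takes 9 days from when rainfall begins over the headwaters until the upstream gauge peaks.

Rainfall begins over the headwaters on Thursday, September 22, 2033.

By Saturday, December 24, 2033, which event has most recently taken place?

Rainfall begins over the headwaters: Sep 22, 2033.
The upstream gauge peaks: Sep 22, 2033 + 9 days = Oct 1, 2033.
The midstream gauge peaks: Oct 1, 2033 + 62 days = Dec 2, 2033.
The downstream gauge peaks: Dec 2, 2033 + 7 days = Dec 9, 2033.
The flood warning is issued: Dec 9, 2033 + 11 days = Dec 20, 2033.
The crest passes the city: Dec 20, 2033 + 43 days = Feb 1, 2034.
Dec 24, 2033 falls between when the flood warning is issued (Dec 20, 2033) and when the crest passes the city (Feb 1, 2034).

The flood warning is issued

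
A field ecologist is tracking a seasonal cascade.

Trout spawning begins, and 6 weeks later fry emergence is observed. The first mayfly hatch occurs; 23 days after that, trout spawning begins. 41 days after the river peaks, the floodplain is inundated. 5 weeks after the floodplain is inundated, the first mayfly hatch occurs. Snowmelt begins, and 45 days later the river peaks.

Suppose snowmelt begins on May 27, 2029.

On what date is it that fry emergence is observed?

November 29, 2029

Snowmelt begins: May 27, 2029.
The river peaks: May 27, 2029 + 45 days = Jul 11, 2029.
The floodplain is inundated: Jul 11, 2029 + 41 days = Aug 21, 2029.
The first mayfly hatch occurs: Aug 21, 2029 + 5 weeks = Sep 25, 2029.
Trout spawning begins: Sep 25, 2029 + 23 days = Oct 18, 2029.
Fry emergence is observed: Oct 18, 2029 + 6 weeks = Nov 29, 2029.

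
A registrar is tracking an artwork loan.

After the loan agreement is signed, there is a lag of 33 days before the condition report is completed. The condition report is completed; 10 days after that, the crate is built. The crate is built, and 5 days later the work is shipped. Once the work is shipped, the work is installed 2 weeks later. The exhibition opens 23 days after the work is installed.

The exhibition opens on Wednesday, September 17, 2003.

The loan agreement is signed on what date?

The exhibition opens: Sep 17, 2003.
The work is installed: Sep 17, 2003 − 23 days = Aug 25, 2003.
The work is shipped: Aug 25, 2003 − 2 weeks = Aug 11, 2003.
The crate is built: Aug 11, 2003 − 5 days = Aug 6, 2003.
The condition report is completed: Aug 6, 2003 − 10 days = Jul 27, 2003.
The loan agreement is signed: Jul 27, 2003 − 33 days = Jun 24, 2003.

Tuesday, June 24, 2003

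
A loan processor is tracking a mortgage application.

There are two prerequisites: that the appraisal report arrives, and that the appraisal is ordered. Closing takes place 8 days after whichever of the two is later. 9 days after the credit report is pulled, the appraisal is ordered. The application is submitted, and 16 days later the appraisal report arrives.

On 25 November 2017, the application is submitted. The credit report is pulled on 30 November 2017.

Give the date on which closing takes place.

The application is submitted: Nov 25, 2017.
The appraisal report arrives: Nov 25, 2017 + 16 days = Dec 11, 2017.
The credit report is pulled: Nov 30, 2017.
The appraisal is ordered: Nov 30, 2017 + 9 days = Dec 9, 2017.
Both prerequisites met — the appraisal report arrives (Dec 11, 2017), the appraisal is ordered (Dec 9, 2017); the later is Dec 11, 2017.
Closing takes place: Dec 11, 2017 + 8 days = Dec 19, 2017.

19 December 2017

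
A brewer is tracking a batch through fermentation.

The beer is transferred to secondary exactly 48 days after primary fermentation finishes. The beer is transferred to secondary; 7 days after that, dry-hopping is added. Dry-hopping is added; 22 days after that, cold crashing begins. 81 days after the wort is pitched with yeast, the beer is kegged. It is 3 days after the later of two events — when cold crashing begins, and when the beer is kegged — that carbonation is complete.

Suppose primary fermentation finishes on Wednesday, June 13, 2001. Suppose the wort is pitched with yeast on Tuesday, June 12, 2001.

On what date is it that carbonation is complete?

Tuesday, September 4, 2001

Primary fermentation finishes: Jun 13, 2001.
The beer is transferred to secondary: Jun 13, 2001 + 48 days = Jul 31, 2001.
Dry-hopping is added: Jul 31, 2001 + 7 days = Aug 7, 2001.
Cold crashing begins: Aug 7, 2001 + 22 days = Aug 29, 2001.
The wort is pitched with yeast: Jun 12, 2001.
The beer is kegged: Jun 12, 2001 + 81 days = Sep 1, 2001.
Both prerequisites met — cold crashing begins (Aug 29, 2001), the beer is kegged (Sep 1, 2001); the later is Sep 1, 2001.
Carbonation is complete: Sep 1, 2001 + 3 days = Sep 4, 2001.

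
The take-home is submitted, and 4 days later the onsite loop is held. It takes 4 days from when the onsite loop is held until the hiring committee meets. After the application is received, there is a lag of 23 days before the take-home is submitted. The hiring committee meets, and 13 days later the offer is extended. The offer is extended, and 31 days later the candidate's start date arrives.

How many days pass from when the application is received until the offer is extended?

44 days

Causal path: the application is received → the take-home is submitted → the onsite loop is held → the hiring committee meets → the offer is extended.
Total delay along the path: 23 + 4 + 4 + 13 = 44 days.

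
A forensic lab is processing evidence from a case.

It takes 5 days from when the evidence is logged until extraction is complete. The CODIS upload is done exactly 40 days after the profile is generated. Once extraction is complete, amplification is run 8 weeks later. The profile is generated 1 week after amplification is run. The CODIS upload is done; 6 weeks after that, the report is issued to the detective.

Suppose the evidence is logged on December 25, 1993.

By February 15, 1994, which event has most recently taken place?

Extraction is complete

The evidence is logged: Dec 25, 1993.
Extraction is complete: Dec 25, 1993 + 5 days = Dec 30, 1993.
Amplification is run: Dec 30, 1993 + 8 weeks = Feb 24, 1994.
The profile is generated: Feb 24, 1994 + 1 week = Mar 3, 1994.
The CODIS upload is done: Mar 3, 1994 + 40 days = Apr 12, 1994.
The report is issued to the detective: Apr 12, 1994 + 6 weeks = May 24, 1994.
Feb 15, 1994 falls between when extraction is complete (Dec 30, 1993) and when amplification is run (Feb 24, 1994).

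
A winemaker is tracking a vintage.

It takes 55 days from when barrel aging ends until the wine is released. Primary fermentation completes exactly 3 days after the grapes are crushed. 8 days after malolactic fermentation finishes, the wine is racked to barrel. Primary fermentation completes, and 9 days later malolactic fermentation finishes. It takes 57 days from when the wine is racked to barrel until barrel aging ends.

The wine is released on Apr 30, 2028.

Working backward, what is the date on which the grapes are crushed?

The wine is released: Apr 30, 2028.
Barrel aging ends: Apr 30, 2028 − 55 days = Mar 6, 2028.
The wine is racked to barrel: Mar 6, 2028 − 57 days = Jan 9, 2028.
Malolactic fermentation finishes: Jan 9, 2028 − 8 days = Jan 1, 2028.
Primary fermentation completes: Jan 1, 2028 − 9 days = Dec 23, 2027.
The grapes are crushed: Dec 23, 2027 − 3 days = Dec 20, 2027.

Dec 20, 2027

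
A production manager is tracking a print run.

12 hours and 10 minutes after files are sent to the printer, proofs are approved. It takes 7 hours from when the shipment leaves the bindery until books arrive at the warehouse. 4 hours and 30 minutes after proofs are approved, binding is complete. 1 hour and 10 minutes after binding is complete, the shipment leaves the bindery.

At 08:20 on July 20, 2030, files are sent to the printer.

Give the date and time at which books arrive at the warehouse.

Files are sent to the printer: 08:20 Jul 20, 2030.
Proofs are approved: 08:20 Jul 20, 2030 + 12h10m = 20:30 Jul 20, 2030.
Binding is complete: 20:30 Jul 20, 2030 + 4h30m = 01:00 Jul 21, 2030.
The shipment leaves the bindery: 01:00 Jul 21, 2030 + 1h10m = 02:10 Jul 21, 2030.
Books arrive at the warehouse: 02:10 Jul 21, 2030 + 7h = 09:10 Jul 21, 2030.

09:10 on July 21, 2030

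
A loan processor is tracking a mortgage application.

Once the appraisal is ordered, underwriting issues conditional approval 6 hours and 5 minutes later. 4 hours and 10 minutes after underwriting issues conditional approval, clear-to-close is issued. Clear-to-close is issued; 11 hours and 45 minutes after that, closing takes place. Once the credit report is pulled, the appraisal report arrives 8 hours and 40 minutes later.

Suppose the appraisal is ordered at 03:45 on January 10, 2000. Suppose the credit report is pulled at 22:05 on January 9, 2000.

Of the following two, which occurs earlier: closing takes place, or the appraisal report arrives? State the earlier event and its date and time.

The appraisal is ordered: 03:45 Jan 10, 2000.
Underwriting issues conditional approval: 03:45 Jan 10, 2000 + 6h05m = 09:50 Jan 10, 2000.
Clear-to-close is issued: 09:50 Jan 10, 2000 + 4h10m = 14:00 Jan 10, 2000.
Closing takes place: 14:00 Jan 10, 2000 + 11h45m = 01:45 Jan 11, 2000.
The credit report is pulled: 22:05 Jan 9, 2000.
The appraisal report arrives: 22:05 Jan 9, 2000 + 8h40m = 06:45 Jan 10, 2000.
Comparing: closing takes place at 01:45 Jan 11, 2000 vs the appraisal report arrives at 06:45 Jan 10, 2000. Earlier: the appraisal report arrives.

The appraisal report arrives — 06:45 on January 10, 2000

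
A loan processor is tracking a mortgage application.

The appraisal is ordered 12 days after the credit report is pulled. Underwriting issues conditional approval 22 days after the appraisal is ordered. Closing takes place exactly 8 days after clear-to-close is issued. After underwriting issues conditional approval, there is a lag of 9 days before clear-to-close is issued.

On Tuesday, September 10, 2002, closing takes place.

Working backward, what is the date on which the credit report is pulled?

Sunday, July 21, 2002

Closing takes place: Sep 10, 2002.
Clear-to-close is issued: Sep 10, 2002 − 8 days = Sep 2, 2002.
Underwriting issues conditional approval: Sep 2, 2002 − 9 days = Aug 24, 2002.
The appraisal is ordered: Aug 24, 2002 − 22 days = Aug 2, 2002.
The credit report is pulled: Aug 2, 2002 − 12 days = Jul 21, 2002.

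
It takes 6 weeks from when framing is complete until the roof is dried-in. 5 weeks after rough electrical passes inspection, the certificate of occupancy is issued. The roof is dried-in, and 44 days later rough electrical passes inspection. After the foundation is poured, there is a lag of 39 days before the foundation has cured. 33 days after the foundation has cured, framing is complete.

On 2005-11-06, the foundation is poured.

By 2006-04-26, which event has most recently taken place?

The foundation is poured: Nov 6, 2005.
The foundation has cured: Nov 6, 2005 + 39 days = Dec 15, 2005.
Framing is complete: Dec 15, 2005 + 33 days = Jan 17, 2006.
The roof is dried-in: Jan 17, 2006 + 6 weeks = Feb 28, 2006.
Rough electrical passes inspection: Feb 28, 2006 + 44 days = Apr 13, 2006.
The certificate of occupancy is issued: Apr 13, 2006 + 5 weeks = May 18, 2006.
Apr 26, 2006 falls between when rough electrical passes inspection (Apr 13, 2006) and when the certificate of occupancy is issued (May 18, 2006).

Rough electrical passes inspection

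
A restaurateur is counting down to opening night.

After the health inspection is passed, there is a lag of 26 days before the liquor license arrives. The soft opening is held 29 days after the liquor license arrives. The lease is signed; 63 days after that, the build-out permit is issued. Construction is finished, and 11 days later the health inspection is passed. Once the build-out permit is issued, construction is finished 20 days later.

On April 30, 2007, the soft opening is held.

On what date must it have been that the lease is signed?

December 2, 2006

The soft opening is held: Apr 30, 2007.
The liquor license arrives: Apr 30, 2007 − 29 days = Apr 1, 2007.
The health inspection is passed: Apr 1, 2007 − 26 days = Mar 6, 2007.
Construction is finished: Mar 6, 2007 − 11 days = Feb 23, 2007.
The build-out permit is issued: Feb 23, 2007 − 20 days = Feb 3, 2007.
The lease is signed: Feb 3, 2007 − 63 days = Dec 2, 2006.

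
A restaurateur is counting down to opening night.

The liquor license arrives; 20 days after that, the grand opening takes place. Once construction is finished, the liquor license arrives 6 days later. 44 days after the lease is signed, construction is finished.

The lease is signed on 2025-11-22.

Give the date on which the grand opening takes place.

2026-01-31

The lease is signed: Nov 22, 2025.
Construction is finished: Nov 22, 2025 + 44 days = Jan 5, 2026.
The liquor license arrives: Jan 5, 2026 + 6 days = Jan 11, 2026.
The grand opening takes place: Jan 11, 2026 + 20 days = Jan 31, 2026.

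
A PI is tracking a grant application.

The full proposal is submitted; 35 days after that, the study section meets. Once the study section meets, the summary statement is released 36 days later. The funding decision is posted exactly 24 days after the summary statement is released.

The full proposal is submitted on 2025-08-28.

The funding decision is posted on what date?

The full proposal is submitted: Aug 28, 2025.
The study section meets: Aug 28, 2025 + 35 days = Oct 2, 2025.
The summary statement is released: Oct 2, 2025 + 36 days = Nov 7, 2025.
The funding decision is posted: Nov 7, 2025 + 24 days = Dec 1, 2025.

2025-12-01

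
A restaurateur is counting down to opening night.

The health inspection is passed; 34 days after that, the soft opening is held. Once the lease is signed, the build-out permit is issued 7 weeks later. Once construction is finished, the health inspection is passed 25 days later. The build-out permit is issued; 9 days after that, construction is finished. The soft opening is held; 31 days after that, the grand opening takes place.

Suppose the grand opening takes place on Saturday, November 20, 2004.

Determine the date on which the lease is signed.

The grand opening takes place: Nov 20, 2004.
The soft opening is held: Nov 20, 2004 − 31 days = Oct 20, 2004.
The health inspection is passed: Oct 20, 2004 − 34 days = Sep 16, 2004.
Construction is finished: Sep 16, 2004 − 25 days = Aug 22, 2004.
The build-out permit is issued: Aug 22, 2004 − 9 days = Aug 13, 2004.
The lease is signed: Aug 13, 2004 − 7 weeks = Jun 25, 2004.

Friday, June 25, 2004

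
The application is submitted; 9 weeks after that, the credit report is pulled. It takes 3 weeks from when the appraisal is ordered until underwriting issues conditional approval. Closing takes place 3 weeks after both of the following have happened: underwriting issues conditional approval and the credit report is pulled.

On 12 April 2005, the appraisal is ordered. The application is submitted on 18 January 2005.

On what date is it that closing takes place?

The appraisal is ordered: Apr 12, 2005.
Underwriting issues conditional approval: Apr 12, 2005 + 3 weeks = May 3, 2005.
The application is submitted: Jan 18, 2005.
The credit report is pulled: Jan 18, 2005 + 9 weeks = Mar 22, 2005.
Both prerequisites met — underwriting issues conditional approval (May 3, 2005), the credit report is pulled (Mar 22, 2005); the later is May 3, 2005.
Closing takes place: May 3, 2005 + 3 weeks = May 24, 2005.

24 May 2005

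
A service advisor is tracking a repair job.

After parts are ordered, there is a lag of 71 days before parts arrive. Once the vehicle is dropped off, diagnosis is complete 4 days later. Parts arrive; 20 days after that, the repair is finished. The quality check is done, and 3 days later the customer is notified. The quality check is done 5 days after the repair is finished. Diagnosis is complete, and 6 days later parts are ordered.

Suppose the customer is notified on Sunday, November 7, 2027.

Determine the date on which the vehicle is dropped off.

The customer is notified: Nov 7, 2027.
The quality check is done: Nov 7, 2027 − 3 days = Nov 4, 2027.
The repair is finished: Nov 4, 2027 − 5 days = Oct 30, 2027.
Parts arrive: Oct 30, 2027 − 20 days = Oct 10, 2027.
Parts are ordered: Oct 10, 2027 − 71 days = Jul 31, 2027.
Diagnosis is complete: Jul 31, 2027 − 6 days = Jul 25, 2027.
The vehicle is dropped off: Jul 25, 2027 − 4 days = Jul 21, 2027.

Wednesday, July 21, 2027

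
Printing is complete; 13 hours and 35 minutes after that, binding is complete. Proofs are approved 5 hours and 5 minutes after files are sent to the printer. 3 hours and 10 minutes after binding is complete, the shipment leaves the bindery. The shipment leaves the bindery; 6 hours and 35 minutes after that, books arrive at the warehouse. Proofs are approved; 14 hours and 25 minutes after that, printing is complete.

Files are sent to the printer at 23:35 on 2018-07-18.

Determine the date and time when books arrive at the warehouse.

Files are sent to the printer: 23:35 Jul 18, 2018.
Proofs are approved: 23:35 Jul 18, 2018 + 5h05m = 04:40 Jul 19, 2018.
Printing is complete: 04:40 Jul 19, 2018 + 14h25m = 19:05 Jul 19, 2018.
Binding is complete: 19:05 Jul 19, 2018 + 13h35m = 08:40 Jul 20, 2018.
The shipment leaves the bindery: 08:40 Jul 20, 2018 + 3h10m = 11:50 Jul 20, 2018.
Books arrive at the warehouse: 11:50 Jul 20, 2018 + 6h35m = 18:25 Jul 20, 2018.

18:25 on 2018-07-20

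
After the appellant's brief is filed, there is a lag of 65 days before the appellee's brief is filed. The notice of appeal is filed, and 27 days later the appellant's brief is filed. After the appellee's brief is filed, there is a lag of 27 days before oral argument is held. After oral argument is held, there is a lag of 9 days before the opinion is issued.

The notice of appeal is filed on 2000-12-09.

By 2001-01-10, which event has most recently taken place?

The appellant's brief is filed

The notice of appeal is filed: Dec 9, 2000.
The appellant's brief is filed: Dec 9, 2000 + 27 days = Jan 5, 2001.
The appellee's brief is filed: Jan 5, 2001 + 65 days = Mar 11, 2001.
Oral argument is held: Mar 11, 2001 + 27 days = Apr 7, 2001.
The opinion is issued: Apr 7, 2001 + 9 days = Apr 16, 2001.
Jan 10, 2001 falls between when the appellant's brief is filed (Jan 5, 2001) and when the appellee's brief is filed (Mar 11, 2001).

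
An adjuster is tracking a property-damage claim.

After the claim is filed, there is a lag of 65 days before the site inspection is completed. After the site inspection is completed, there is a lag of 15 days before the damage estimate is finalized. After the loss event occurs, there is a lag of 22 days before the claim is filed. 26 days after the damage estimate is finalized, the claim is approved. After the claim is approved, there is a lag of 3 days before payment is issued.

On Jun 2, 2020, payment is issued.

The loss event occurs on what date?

Jan 23, 2020

Payment is issued: Jun 2, 2020.
The claim is approved: Jun 2, 2020 − 3 days = May 30, 2020.
The damage estimate is finalized: May 30, 2020 − 26 days = May 4, 2020.
The site inspection is completed: May 4, 2020 − 15 days = Apr 19, 2020.
The claim is filed: Apr 19, 2020 − 65 days = Feb 14, 2020.
The loss event occurs: Feb 14, 2020 − 22 days = Jan 23, 2020.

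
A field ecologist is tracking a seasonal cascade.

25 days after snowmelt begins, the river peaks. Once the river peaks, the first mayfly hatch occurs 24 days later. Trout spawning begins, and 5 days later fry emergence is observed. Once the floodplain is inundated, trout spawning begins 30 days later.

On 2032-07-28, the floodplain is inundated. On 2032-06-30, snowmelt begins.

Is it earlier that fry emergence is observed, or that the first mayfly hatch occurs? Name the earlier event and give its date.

The first mayfly hatch occurs — 2032-08-18

The floodplain is inundated: Jul 28, 2032.
Trout spawning begins: Jul 28, 2032 + 30 days = Aug 27, 2032.
Fry emergence is observed: Aug 27, 2032 + 5 days = Sep 1, 2032.
Snowmelt begins: Jun 30, 2032.
The river peaks: Jun 30, 2032 + 25 days = Jul 25, 2032.
The first mayfly hatch occurs: Jul 25, 2032 + 24 days = Aug 18, 2032.
Comparing: fry emergence is observed on Sep 1, 2032 vs the first mayfly hatch occurs on Aug 18, 2032. Earlier: the first mayfly hatch occurs.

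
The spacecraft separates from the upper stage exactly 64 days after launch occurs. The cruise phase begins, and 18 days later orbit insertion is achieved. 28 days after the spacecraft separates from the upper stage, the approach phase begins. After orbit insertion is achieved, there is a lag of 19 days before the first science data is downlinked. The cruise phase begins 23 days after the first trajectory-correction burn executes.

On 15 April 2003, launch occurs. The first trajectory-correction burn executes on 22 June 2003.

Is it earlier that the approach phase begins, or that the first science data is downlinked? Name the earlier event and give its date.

The approach phase begins — 16 July 2003

Launch occurs: Apr 15, 2003.
The spacecraft separates from the upper stage: Apr 15, 2003 + 64 days = Jun 18, 2003.
The approach phase begins: Jun 18, 2003 + 28 days = Jul 16, 2003.
The first trajectory-correction burn executes: Jun 22, 2003.
The cruise phase begins: Jun 22, 2003 + 23 days = Jul 15, 2003.
Orbit insertion is achieved: Jul 15, 2003 + 18 days = Aug 2, 2003.
The first science data is downlinked: Aug 2, 2003 + 19 days = Aug 21, 2003.
Comparing: the approach phase begins on Jul 16, 2003 vs the first science data is downlinked on Aug 21, 2003. Earlier: the approach phase begins.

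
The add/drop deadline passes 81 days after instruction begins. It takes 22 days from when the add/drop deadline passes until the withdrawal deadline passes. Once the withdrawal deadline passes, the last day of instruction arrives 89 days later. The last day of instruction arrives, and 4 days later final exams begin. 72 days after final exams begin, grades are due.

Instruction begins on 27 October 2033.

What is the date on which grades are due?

Instruction begins: Oct 27, 2033.
The add/drop deadline passes: Oct 27, 2033 + 81 days = Jan 16, 2034.
The withdrawal deadline passes: Jan 16, 2034 + 22 days = Feb 7, 2034.
The last day of instruction arrives: Feb 7, 2034 + 89 days = May 7, 2034.
Final exams begin: May 7, 2034 + 4 days = May 11, 2034.
Grades are due: May 11, 2034 + 72 days = Jul 22, 2034.

22 July 2034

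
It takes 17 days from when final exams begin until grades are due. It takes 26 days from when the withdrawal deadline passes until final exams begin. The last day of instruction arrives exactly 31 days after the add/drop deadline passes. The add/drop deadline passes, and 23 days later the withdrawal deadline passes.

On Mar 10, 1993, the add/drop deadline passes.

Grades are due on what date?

The add/drop deadline passes: Mar 10, 1993.
The withdrawal deadline passes: Mar 10, 1993 + 23 days = Apr 2, 1993.
Final exams begin: Apr 2, 1993 + 26 days = Apr 28, 1993.
Grades are due: Apr 28, 1993 + 17 days = May 15, 1993.

May 15, 1993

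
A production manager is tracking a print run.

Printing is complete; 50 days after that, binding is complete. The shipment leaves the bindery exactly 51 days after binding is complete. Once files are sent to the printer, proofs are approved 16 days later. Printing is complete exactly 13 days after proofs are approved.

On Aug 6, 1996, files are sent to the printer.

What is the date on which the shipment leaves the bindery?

Dec 14, 1996

Files are sent to the printer: Aug 6, 1996.
Proofs are approved: Aug 6, 1996 + 16 days = Aug 22, 1996.
Printing is complete: Aug 22, 1996 + 13 days = Sep 4, 1996.
Binding is complete: Sep 4, 1996 + 50 days = Oct 24, 1996.
The shipment leaves the bindery: Oct 24, 1996 + 51 days = Dec 14, 1996.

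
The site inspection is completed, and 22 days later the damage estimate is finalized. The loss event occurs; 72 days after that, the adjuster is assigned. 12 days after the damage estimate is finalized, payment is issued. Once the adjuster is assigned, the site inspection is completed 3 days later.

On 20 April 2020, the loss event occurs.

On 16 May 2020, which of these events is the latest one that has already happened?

The loss event occurs: Apr 20, 2020.
The adjuster is assigned: Apr 20, 2020 + 72 days = Jul 1, 2020.
The site inspection is completed: Jul 1, 2020 + 3 days = Jul 4, 2020.
The damage estimate is finalized: Jul 4, 2020 + 22 days = Jul 26, 2020.
Payment is issued: Jul 26, 2020 + 12 days = Aug 7, 2020.
May 16, 2020 falls between when the loss event occurs (Apr 20, 2020) and when the adjuster is assigned (Jul 1, 2020).

The loss event occurs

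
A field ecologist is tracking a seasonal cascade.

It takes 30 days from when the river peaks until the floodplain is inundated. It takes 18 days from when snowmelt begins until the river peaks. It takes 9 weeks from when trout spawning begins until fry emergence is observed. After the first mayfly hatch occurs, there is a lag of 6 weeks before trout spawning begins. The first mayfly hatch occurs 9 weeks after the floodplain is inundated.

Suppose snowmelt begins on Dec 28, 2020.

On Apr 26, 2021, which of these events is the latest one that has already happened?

Snowmelt begins: Dec 28, 2020.
The river peaks: Dec 28, 2020 + 18 days = Jan 15, 2021.
The floodplain is inundated: Jan 15, 2021 + 30 days = Feb 14, 2021.
The first mayfly hatch occurs: Feb 14, 2021 + 9 weeks = Apr 18, 2021.
Trout spawning begins: Apr 18, 2021 + 6 weeks = May 30, 2021.
Fry emergence is observed: May 30, 2021 + 9 weeks = Aug 1, 2021.
Apr 26, 2021 falls between when the first mayfly hatch occurs (Apr 18, 2021) and when trout spawning begins (May 30, 2021).

The first mayfly hatch occurs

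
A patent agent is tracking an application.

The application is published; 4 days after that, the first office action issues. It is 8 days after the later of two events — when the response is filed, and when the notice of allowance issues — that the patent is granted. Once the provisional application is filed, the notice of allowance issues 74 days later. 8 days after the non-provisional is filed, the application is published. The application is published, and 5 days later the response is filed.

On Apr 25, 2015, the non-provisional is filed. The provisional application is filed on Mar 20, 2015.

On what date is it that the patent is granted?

Jun 10, 2015

The non-provisional is filed: Apr 25, 2015.
The application is published: Apr 25, 2015 + 8 days = May 3, 2015.
The response is filed: May 3, 2015 + 5 days = May 8, 2015.
The provisional application is filed: Mar 20, 2015.
The notice of allowance issues: Mar 20, 2015 + 74 days = Jun 2, 2015.
Both prerequisites met — the response is filed (May 8, 2015), the notice of allowance issues (Jun 2, 2015); the later is Jun 2, 2015.
The patent is granted: Jun 2, 2015 + 8 days = Jun 10, 2015.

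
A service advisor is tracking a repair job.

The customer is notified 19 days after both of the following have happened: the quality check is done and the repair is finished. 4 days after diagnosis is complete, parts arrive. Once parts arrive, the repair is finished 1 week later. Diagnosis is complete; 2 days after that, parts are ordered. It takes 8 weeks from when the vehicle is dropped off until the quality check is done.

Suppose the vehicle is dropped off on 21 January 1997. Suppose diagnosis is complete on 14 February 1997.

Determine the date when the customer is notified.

6 April 1997

The vehicle is dropped off: Jan 21, 1997.
The quality check is done: Jan 21, 1997 + 8 weeks = Mar 18, 1997.
Diagnosis is complete: Feb 14, 1997.
Parts arrive: Feb 14, 1997 + 4 days = Feb 18, 1997.
The repair is finished: Feb 18, 1997 + 1 week = Feb 25, 1997.
Both prerequisites met — the quality check is done (Mar 18, 1997), the repair is finished (Feb 25, 1997); the later is Mar 18, 1997.
The customer is notified: Mar 18, 1997 + 19 days = Apr 6, 1997.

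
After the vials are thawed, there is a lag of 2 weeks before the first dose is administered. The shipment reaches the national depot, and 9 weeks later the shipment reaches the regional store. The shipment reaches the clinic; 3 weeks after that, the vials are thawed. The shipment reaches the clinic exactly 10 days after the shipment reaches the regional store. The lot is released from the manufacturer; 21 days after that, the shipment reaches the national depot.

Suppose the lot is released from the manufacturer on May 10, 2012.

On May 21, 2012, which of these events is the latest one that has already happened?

The lot is released from the manufacturer

The lot is released from the manufacturer: May 10, 2012.
The shipment reaches the national depot: May 10, 2012 + 21 days = May 31, 2012.
The shipment reaches the regional store: May 31, 2012 + 9 weeks = Aug 2, 2012.
The shipment reaches the clinic: Aug 2, 2012 + 10 days = Aug 12, 2012.
The vials are thawed: Aug 12, 2012 + 3 weeks = Sep 2, 2012.
The first dose is administered: Sep 2, 2012 + 2 weeks = Sep 16, 2012.
May 21, 2012 falls between when the lot is released from the manufacturer (May 10, 2012) and when the shipment reaches the national depot (May 31, 2012).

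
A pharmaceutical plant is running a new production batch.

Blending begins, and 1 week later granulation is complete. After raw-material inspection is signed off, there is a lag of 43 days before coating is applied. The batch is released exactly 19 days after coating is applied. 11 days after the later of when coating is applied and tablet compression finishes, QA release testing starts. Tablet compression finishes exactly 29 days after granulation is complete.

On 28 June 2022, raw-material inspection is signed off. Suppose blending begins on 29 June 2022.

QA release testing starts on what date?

21 August 2022

Raw-material inspection is signed off: Jun 28, 2022.
Coating is applied: Jun 28, 2022 + 43 days = Aug 10, 2022.
Blending begins: Jun 29, 2022.
Granulation is complete: Jun 29, 2022 + 1 week = Jul 6, 2022.
Tablet compression finishes: Jul 6, 2022 + 29 days = Aug 4, 2022.
Both prerequisites met — coating is applied (Aug 10, 2022), tablet compression finishes (Aug 4, 2022); the later is Aug 10, 2022.
QA release testing starts: Aug 10, 2022 + 11 days = Aug 21, 2022.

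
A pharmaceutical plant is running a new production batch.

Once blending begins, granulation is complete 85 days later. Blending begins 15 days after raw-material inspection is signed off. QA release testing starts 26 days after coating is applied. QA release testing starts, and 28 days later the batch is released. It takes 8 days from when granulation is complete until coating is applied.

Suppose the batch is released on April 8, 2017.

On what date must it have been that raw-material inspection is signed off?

The batch is released: Apr 8, 2017.
QA release testing starts: Apr 8, 2017 − 28 days = Mar 11, 2017.
Coating is applied: Mar 11, 2017 − 26 days = Feb 13, 2017.
Granulation is complete: Feb 13, 2017 − 8 days = Feb 5, 2017.
Blending begins: Feb 5, 2017 − 85 days = Nov 12, 2016.
Raw-material inspection is signed off: Nov 12, 2016 − 15 days = Oct 28, 2016.

October 28, 2016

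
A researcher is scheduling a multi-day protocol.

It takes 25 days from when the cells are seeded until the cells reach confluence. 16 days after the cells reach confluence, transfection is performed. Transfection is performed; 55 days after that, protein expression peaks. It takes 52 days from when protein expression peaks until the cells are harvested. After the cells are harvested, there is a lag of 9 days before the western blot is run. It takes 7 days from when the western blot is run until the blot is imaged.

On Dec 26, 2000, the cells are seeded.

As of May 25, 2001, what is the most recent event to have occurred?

The cells are harvested

The cells are seeded: Dec 26, 2000.
The cells reach confluence: Dec 26, 2000 + 25 days = Jan 20, 2001.
Transfection is performed: Jan 20, 2001 + 16 days = Feb 5, 2001.
Protein expression peaks: Feb 5, 2001 + 55 days = Apr 1, 2001.
The cells are harvested: Apr 1, 2001 + 52 days = May 23, 2001.
The western blot is run: May 23, 2001 + 9 days = Jun 1, 2001.
The blot is imaged: Jun 1, 2001 + 7 days = Jun 8, 2001.
May 25, 2001 falls between when the cells are harvested (May 23, 2001) and when the western blot is run (Jun 1, 2001).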